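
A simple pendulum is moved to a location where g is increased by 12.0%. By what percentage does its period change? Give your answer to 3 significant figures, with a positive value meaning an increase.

-5.51%

T ∝ 1/√g, so T'/T = 1/√(1.120) = 0.9449.
Percentage change in T = (0.9449 − 1) × 100% = -5.51%.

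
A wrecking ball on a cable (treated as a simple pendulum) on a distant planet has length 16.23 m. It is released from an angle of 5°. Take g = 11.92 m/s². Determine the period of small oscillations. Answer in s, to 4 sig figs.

T = 2π√(L/g) = 2π√(16.23/11.92) = 2π × 1.1669 = 7.332 s.

7.332 s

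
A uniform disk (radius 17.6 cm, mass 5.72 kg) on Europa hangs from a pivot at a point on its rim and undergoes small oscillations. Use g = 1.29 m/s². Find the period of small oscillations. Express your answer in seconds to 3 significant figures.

I_cm = ½mr² = 0.08859 kg·m². The pivot is at distance d = 0.176 m from the centre of mass.
By the parallel-axis theorem, I = I_cm + md² = 0.08859 + 0.1772 = 0.2658 kg·m².
T = 2π√(I/(mgd)) = 2π√(0.2658/(5.72 × 1.29 × 0.176)) = 2.84 s.

2.84 s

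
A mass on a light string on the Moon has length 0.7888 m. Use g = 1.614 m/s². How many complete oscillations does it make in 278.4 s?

63

T = 2π√(L/g) = 2π√(0.7888/1.614) = 4.3925 s.
Number of complete oscillations = ⌊278.4/4.3925⌋ = ⌊63.381⌋ = 63.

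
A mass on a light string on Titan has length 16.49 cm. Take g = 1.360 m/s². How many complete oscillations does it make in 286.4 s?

130

T = 2π√(L/g) = 2π√(0.1649/1.360) = 2.1879 s.
Number of complete oscillations = ⌊286.4/2.1879⌋ = ⌊130.90⌋ = 130.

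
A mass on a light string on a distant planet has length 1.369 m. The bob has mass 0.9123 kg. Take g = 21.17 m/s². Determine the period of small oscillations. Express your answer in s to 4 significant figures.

1.598 s

T = 2π√(L/g) = 2π√(1.369/21.17) = 2π × 0.25430 = 1.598 s.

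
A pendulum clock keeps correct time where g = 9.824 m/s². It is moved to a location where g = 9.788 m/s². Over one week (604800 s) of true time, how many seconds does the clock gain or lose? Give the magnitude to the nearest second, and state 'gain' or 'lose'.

The clock's period scales as T ∝ 1/√g, so T'/T = √(9.824/9.788) = 1.00184.
In 604800 s of true time the clock registers 604800/1.00184 = 603690.8 s, so it loses 1109 s.

lose 1109 s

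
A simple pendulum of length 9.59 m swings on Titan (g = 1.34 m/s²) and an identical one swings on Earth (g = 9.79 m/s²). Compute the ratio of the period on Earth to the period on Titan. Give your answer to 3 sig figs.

T ∝ 1/√g, so T₂/T₁ = √(g₁/g₂) = √(1.34/9.79) = 0.370.

0.370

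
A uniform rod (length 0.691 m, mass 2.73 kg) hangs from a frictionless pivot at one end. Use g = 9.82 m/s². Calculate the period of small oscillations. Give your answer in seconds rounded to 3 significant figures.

1.36 s

For a physical pendulum T = 2π√(I/(mgd)), with d = 0.3455 m from pivot to centre of mass.
I_cm = mL²/12 = 2.73 × 0.691²/12 = 0.1086 kg·m²; I = I_cm + md² = 0.1086 + 2.73 × 0.3455² = 0.4345 kg·m².
T = 2π√(0.4345/(2.73 × 9.82 × 0.3455)) = 1.36 s.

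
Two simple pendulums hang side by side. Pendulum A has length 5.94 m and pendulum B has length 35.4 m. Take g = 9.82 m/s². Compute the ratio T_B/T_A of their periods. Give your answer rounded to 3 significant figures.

2.44

T ∝ √L, so T_B/T_A = √(L_B/L_A) = √(35.4/5.94) = 2.44.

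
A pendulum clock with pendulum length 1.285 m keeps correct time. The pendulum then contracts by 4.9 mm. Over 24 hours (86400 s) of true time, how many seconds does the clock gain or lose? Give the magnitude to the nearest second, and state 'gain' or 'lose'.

T ∝ √L, so T'/T = √(1.28010/1.285) = 0.998092.
In 86400 s of true time the clock registers 86400/0.998092 = 86565.2 s, so it gains 165 s.

gain 165 s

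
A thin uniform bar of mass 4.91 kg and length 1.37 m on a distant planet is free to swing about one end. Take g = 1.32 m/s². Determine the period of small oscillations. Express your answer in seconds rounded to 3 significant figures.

5.23 s

For a physical pendulum T = 2π√(I/(mgd)), with d = 0.6850 m from pivot to centre of mass.
I_cm = mL²/12 = 4.91 × 1.37²/12 = 0.7680 kg·m²; I = I_cm + md² = 0.7680 + 4.91 × 0.6850² = 3.072 kg·m².
T = 2π√(3.072/(4.91 × 1.32 × 0.6850)) = 5.23 s.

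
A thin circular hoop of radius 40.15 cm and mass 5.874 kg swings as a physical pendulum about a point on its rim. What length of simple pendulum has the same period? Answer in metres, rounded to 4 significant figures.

The equivalent simple-pendulum length is L_eq = I/(md), where I is about the pivot and d = 0.40150 m.
I_cm = mR² = 0.94690 kg·m², so I = I_cm + md² = 0.94690 + 0.94690 = 1.8938 kg·m².
L_eq = 1.8938/(5.874 × 0.40150) = 0.8030 m.

0.8030 m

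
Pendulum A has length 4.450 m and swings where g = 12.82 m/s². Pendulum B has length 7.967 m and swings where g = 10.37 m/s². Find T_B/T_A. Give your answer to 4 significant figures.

T = 2π√(L/g), so T_B/T_A = √((L_B/g_B)/(L_A/g_A)) = √((7.967/10.37)/(4.450/12.82)) = 1.488.

1.488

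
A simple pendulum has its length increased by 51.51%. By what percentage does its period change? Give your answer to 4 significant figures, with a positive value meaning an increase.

23.09%

T ∝ √L, so T'/T = √(1.5151) = 1.2309.
Percentage change in T = (1.2309 − 1) × 100% = 23.09%.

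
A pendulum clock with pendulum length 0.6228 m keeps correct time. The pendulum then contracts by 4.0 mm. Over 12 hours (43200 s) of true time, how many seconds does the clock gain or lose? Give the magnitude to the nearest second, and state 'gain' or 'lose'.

gain 139 s

T ∝ √L, so T'/T = √(0.61880/0.6228) = 0.996784.
In 43200 s of true time the clock registers 43200/0.996784 = 43339.4 s, so it gains 139 s.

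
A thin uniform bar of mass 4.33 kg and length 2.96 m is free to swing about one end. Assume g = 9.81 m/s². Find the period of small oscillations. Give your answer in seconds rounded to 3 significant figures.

For a physical pendulum T = 2π√(I/(mgd)), with d = 1.480 m from pivot to centre of mass.
I_cm = mL²/12 = 4.33 × 2.96²/12 = 3.161 kg·m²; I = I_cm + md² = 3.161 + 4.33 × 1.480² = 12.65 kg·m².
T = 2π√(12.65/(4.33 × 9.81 × 1.480)) = 2.82 s.

2.82 s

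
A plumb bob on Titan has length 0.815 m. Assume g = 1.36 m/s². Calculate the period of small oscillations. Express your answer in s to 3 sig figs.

4.86 s

T = 2π√(L/g) = 2π√(0.815/1.36) = 2π × 0.7741 = 4.86 s.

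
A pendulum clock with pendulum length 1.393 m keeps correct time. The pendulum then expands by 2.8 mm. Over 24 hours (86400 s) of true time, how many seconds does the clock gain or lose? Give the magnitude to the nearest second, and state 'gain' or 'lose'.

lose 87 s

T ∝ √L, so T'/T = √(1.39580/1.393) = 1.00100.
In 86400 s of true time the clock registers 86400/1.00100 = 86313.3 s, so it loses 87 s.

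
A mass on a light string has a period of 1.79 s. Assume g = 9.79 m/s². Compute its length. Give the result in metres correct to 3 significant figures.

From T = 2π√(L/g), L = gT²/(4π²) = 9.79 × 1.790²/(4π²) = 0.795 m.

0.795 m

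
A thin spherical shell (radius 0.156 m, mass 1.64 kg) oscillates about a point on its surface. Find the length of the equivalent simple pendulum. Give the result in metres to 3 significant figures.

0.260 m

The equivalent simple-pendulum length is L_eq = I/(md), where I is about the pivot and d = 0.1560 m.
I_cm = (2/3)mR² = 0.02661 kg·m², so I = I_cm + md² = 0.02661 + 0.03991 = 0.06652 kg·m².
L_eq = 0.06652/(1.64 × 0.1560) = 0.260 m.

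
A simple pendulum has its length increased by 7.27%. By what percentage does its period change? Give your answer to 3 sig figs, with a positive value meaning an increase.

T ∝ √L, so T'/T = √(1.073) = 1.036.
Percentage change in T = (1.036 − 1) × 100% = 3.57%.

3.57%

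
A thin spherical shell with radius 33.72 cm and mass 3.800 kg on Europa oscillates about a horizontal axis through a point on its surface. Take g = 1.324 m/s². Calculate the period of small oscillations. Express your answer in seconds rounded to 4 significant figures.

4.094 s

I_cm = (2/3)mr² = 0.28805 kg·m². The pivot is at distance d = 0.3372 m from the centre of mass.
By the parallel-axis theorem, I = I_cm + md² = 0.28805 + 0.43207 = 0.72012 kg·m².
T = 2π√(I/(mgd)) = 2π√(0.72012/(3.800 × 1.324 × 0.3372)) = 4.094 s.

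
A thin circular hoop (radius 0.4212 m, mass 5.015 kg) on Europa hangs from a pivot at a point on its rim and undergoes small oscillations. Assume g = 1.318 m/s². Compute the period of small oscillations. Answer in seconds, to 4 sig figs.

5.023 s

I_cm = mr² = 0.88971 kg·m². The pivot is at distance d = 0.4212 m from the centre of mass.
By the parallel-axis theorem, I = I_cm + md² = 0.88971 + 0.88971 = 1.7794 kg·m².
T = 2π√(I/(mgd)) = 2π√(1.7794/(5.015 × 1.318 × 0.4212)) = 5.023 s.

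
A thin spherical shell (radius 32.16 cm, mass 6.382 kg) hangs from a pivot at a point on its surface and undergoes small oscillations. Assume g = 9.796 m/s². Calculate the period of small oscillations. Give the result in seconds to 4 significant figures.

1.470 s

I_cm = (2/3)mr² = 0.44005 kg·m². The pivot is at distance d = 0.3216 m from the centre of mass.
By the parallel-axis theorem, I = I_cm + md² = 0.44005 + 0.66007 = 1.1001 kg·m².
T = 2π√(I/(mgd)) = 2π√(1.1001/(6.382 × 9.796 × 0.3216)) = 1.470 s.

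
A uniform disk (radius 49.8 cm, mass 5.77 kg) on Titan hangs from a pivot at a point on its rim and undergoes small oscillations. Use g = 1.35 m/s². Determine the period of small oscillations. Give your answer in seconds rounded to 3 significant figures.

I_cm = ½mr² = 0.7155 kg·m². The pivot is at distance d = 0.498 m from the centre of mass.
By the parallel-axis theorem, I = I_cm + md² = 0.7155 + 1.431 = 2.146 kg·m².
T = 2π√(I/(mgd)) = 2π√(2.146/(5.77 × 1.35 × 0.498)) = 4.67 s.

4.67 s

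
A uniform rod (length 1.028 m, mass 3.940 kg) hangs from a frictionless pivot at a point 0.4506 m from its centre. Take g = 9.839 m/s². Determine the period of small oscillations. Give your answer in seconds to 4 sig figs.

For a physical pendulum T = 2π√(I/(mgd)), with d = 0.45060 m from pivot to centre of mass.
I_cm = mL²/12 = 3.940 × 1.028²/12 = 0.34698 kg·m²; I = I_cm + md² = 0.34698 + 3.940 × 0.45060² = 1.1470 kg·m².
T = 2π√(1.1470/(3.940 × 9.839 × 0.45060)) = 1.610 s.

1.610 s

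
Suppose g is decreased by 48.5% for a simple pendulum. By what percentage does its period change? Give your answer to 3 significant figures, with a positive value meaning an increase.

T ∝ 1/√g, so T'/T = 1/√(0.5150) = 1.393.
Percentage change in T = (1.393 − 1) × 100% = 39.3%.

39.3%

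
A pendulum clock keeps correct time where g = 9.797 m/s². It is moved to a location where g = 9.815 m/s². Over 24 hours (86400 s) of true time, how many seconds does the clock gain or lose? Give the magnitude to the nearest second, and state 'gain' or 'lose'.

The clock's period scales as T ∝ 1/√g, so T'/T = √(9.797/9.815) = 0.999083.
In 86400 s of true time the clock registers 86400/0.999083 = 86479.3 s, so it gains 79 s.

gain 79 s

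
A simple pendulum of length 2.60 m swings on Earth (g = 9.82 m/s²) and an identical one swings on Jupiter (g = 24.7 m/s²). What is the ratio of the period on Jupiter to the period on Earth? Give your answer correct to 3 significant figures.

T ∝ 1/√g, so T₂/T₁ = √(g₁/g₂) = √(9.82/24.7) = 0.631.

0.631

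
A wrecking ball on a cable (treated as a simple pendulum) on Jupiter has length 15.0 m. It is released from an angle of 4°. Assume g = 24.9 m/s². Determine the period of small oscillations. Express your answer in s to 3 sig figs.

T = 2π√(L/g) = 2π√(15.0/24.9) = 2π × 0.7762 = 4.88 s.

4.88 s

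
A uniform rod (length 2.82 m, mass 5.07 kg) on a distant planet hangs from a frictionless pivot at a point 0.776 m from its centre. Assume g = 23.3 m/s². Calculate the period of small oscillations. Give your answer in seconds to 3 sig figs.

For a physical pendulum T = 2π√(I/(mgd)), with d = 0.7760 m from pivot to centre of mass.
I_cm = mL²/12 = 5.07 × 2.82²/12 = 3.360 kg·m²; I = I_cm + md² = 3.360 + 5.07 × 0.7760² = 6.413 kg·m².
T = 2π√(6.413/(5.07 × 23.3 × 0.7760)) = 1.66 s.

1.66 s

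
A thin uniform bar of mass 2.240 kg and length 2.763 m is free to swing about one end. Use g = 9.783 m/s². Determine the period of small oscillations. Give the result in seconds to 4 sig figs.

2.726 s

For a physical pendulum T = 2π√(I/(mgd)), with d = 1.3815 m from pivot to centre of mass.
I_cm = mL²/12 = 2.240 × 2.763²/12 = 1.4250 kg·m²; I = I_cm + md² = 1.4250 + 2.240 × 1.3815² = 5.7002 kg·m².
T = 2π√(5.7002/(2.240 × 9.783 × 1.3815)) = 2.726 s.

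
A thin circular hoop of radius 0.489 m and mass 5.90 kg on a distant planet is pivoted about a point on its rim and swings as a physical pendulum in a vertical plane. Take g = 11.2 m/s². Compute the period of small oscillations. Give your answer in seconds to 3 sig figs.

1.86 s

I_cm = mr² = 1.411 kg·m². The pivot is at distance d = 0.489 m from the centre of mass.
By the parallel-axis theorem, I = I_cm + md² = 1.411 + 1.411 = 2.822 kg·m².
T = 2π√(I/(mgd)) = 2π√(2.822/(5.90 × 11.2 × 0.489)) = 1.86 s.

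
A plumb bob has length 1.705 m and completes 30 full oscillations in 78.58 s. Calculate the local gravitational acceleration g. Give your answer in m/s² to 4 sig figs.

T = 78.58/30 = 2.6193 s.
From T = 2π√(L/g), g = 4π²L/T² = 4π² × 1.705/2.6193² = 9.811 m/s².

9.811 m/s²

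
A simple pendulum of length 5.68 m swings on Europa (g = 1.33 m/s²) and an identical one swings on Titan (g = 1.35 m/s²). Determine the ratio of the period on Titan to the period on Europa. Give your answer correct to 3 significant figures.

T ∝ 1/√g, so T₂/T₁ = √(g₁/g₂) = √(1.33/1.35) = 0.993.

0.993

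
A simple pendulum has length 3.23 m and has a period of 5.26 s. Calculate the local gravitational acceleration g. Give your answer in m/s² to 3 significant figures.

4.61 m/s²

From T = 2π√(L/g), g = 4π²L/T² = 4π² × 3.23/5.260² = 4.61 m/s².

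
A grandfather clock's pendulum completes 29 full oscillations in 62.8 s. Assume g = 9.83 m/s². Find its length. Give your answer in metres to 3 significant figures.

1.17 m

T = 62.8/29 = 2.166 s.
From T = 2π√(L/g), L = gT²/(4π²) = 9.83 × 2.166²/(4π²) = 1.17 m.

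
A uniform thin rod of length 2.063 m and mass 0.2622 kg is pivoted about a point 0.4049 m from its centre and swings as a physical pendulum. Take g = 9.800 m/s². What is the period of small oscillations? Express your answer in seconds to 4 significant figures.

For a physical pendulum T = 2π√(I/(mgd)), with d = 0.40490 m from pivot to centre of mass.
I_cm = mL²/12 = 0.2622 × 2.063²/12 = 0.092993 kg·m²; I = I_cm + md² = 0.092993 + 0.2622 × 0.40490² = 0.13598 kg·m².
T = 2π√(0.13598/(0.2622 × 9.800 × 0.40490)) = 2.271 s.

2.271 s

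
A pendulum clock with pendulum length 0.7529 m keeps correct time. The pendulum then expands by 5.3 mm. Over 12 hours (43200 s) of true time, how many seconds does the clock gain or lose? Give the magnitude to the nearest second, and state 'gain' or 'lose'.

T ∝ √L, so T'/T = √(0.75820/0.7529) = 1.00351.
In 43200 s of true time the clock registers 43200/1.00351 = 43048.7 s, so it loses 151 s.

lose 151 s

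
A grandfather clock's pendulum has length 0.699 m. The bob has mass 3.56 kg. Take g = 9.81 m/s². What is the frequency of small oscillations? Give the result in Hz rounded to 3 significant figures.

0.596 Hz

T = 2π√(L/g) = 2π√(0.699/9.81) = 1.677 s, so f = 1/T = 0.596 Hz.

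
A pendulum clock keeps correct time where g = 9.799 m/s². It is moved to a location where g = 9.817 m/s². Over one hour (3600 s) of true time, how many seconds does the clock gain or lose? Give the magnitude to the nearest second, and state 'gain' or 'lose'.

gain 3 s

The clock's period scales as T ∝ 1/√g, so T'/T = √(9.799/9.817) = 0.999083.
In 3600 s of true time the clock registers 3600/0.999083 = 3603.3 s, so it gains 3 s.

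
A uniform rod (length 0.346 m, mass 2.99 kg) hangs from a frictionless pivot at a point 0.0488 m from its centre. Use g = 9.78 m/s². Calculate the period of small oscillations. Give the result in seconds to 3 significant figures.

For a physical pendulum T = 2π√(I/(mgd)), with d = 0.04880 m from pivot to centre of mass.
I_cm = mL²/12 = 2.99 × 0.346²/12 = 0.02983 kg·m²; I = I_cm + md² = 0.02983 + 2.99 × 0.04880² = 0.03695 kg·m².
T = 2π√(0.03695/(2.99 × 9.78 × 0.04880)) = 1.01 s.

1.01 s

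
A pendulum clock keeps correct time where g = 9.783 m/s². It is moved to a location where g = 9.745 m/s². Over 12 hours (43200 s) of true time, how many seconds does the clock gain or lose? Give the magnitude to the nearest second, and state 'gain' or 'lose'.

lose 84 s

The clock's period scales as T ∝ 1/√g, so T'/T = √(9.783/9.745) = 1.00195.
In 43200 s of true time the clock registers 43200/1.00195 = 43116.0 s, so it loses 84 s.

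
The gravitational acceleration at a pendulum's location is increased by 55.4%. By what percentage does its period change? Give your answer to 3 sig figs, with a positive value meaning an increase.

T ∝ 1/√g, so T'/T = 1/√(1.554) = 0.8022.
Percentage change in T = (0.8022 − 1) × 100% = -19.8%.

-19.8%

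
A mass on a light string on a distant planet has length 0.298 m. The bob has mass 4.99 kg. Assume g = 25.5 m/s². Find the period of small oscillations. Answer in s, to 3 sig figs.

T = 2π√(L/g) = 2π√(0.298/25.5) = 2π × 0.1081 = 0.679 s.

0.679 s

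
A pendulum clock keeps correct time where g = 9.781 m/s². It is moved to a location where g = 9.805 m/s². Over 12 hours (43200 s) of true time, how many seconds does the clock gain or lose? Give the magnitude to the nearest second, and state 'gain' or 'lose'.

The clock's period scales as T ∝ 1/√g, so T'/T = √(9.781/9.805) = 0.998775.
In 43200 s of true time the clock registers 43200/0.998775 = 43253.0 s, so it gains 53 s.

gain 53 s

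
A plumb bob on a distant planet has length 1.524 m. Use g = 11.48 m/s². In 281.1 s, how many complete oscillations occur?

T = 2π√(L/g) = 2π√(1.524/11.48) = 2.2893 s.
Number of complete oscillations = ⌊281.1/2.2893⌋ = ⌊122.79⌋ = 122.

122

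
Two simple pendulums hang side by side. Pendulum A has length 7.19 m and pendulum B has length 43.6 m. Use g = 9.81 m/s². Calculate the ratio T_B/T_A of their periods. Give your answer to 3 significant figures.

2.46

T ∝ √L, so T_B/T_A = √(L_B/L_A) = √(43.6/7.19) = 2.46.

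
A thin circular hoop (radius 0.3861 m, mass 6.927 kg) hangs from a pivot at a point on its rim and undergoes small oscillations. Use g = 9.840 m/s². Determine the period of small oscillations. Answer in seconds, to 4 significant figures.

I_cm = mr² = 1.0326 kg·m². The pivot is at distance d = 0.3861 m from the centre of mass.
By the parallel-axis theorem, I = I_cm + md² = 1.0326 + 1.0326 = 2.0653 kg·m².
T = 2π√(I/(mgd)) = 2π√(2.0653/(6.927 × 9.840 × 0.3861)) = 1.760 s.

1.760 s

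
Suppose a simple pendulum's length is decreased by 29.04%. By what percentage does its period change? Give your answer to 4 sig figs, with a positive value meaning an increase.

T ∝ √L, so T'/T = √(0.70960) = 0.84238.
Percentage change in T = (0.84238 − 1) × 100% = -15.76%.

-15.76%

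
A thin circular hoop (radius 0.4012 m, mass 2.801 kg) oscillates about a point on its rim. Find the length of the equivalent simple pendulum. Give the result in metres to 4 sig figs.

0.8024 m

The equivalent simple-pendulum length is L_eq = I/(md), where I is about the pivot and d = 0.40120 m.
I_cm = mR² = 0.45085 kg·m², so I = I_cm + md² = 0.45085 + 0.45085 = 0.90171 kg·m².
L_eq = 0.90171/(2.801 × 0.40120) = 0.8024 m.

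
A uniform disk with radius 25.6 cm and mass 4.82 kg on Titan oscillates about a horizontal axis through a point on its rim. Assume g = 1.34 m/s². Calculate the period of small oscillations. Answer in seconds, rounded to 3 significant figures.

I_cm = ½mr² = 0.1579 kg·m². The pivot is at distance d = 0.256 m from the centre of mass.
By the parallel-axis theorem, I = I_cm + md² = 0.1579 + 0.3159 = 0.4738 kg·m².
T = 2π√(I/(mgd)) = 2π√(0.4738/(4.82 × 1.34 × 0.256)) = 3.36 s.

3.36 s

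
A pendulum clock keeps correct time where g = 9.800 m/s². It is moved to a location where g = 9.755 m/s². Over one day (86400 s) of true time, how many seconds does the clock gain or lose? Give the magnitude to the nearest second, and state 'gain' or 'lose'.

The clock's period scales as T ∝ 1/√g, so T'/T = √(9.800/9.755) = 1.00230.
In 86400 s of true time the clock registers 86400/1.00230 = 86201.4 s, so it loses 199 s.

lose 199 s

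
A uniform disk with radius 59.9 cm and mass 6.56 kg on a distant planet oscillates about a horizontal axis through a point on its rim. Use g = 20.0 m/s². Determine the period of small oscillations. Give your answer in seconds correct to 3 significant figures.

I_cm = ½mr² = 1.177 kg·m². The pivot is at distance d = 0.599 m from the centre of mass.
By the parallel-axis theorem, I = I_cm + md² = 1.177 + 2.354 = 3.531 kg·m².
T = 2π√(I/(mgd)) = 2π√(3.531/(6.56 × 20.0 × 0.599)) = 1.33 s.

1.33 s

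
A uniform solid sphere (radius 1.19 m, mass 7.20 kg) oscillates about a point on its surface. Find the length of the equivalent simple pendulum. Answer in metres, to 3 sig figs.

The equivalent simple-pendulum length is L_eq = I/(md), where I is about the pivot and d = 1.190 m.
I_cm = (2/5)mR² = 4.078 kg·m², so I = I_cm + md² = 4.078 + 10.20 = 14.27 kg·m².
L_eq = 14.27/(7.20 × 1.190) = 1.67 m.

1.67 m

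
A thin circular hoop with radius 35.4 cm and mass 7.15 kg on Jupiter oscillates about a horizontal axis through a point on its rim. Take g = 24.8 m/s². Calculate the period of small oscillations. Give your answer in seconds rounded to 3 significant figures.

1.06 s

I_cm = mr² = 0.8960 kg·m². The pivot is at distance d = 0.354 m from the centre of mass.
By the parallel-axis theorem, I = I_cm + md² = 0.8960 + 0.8960 = 1.792 kg·m².
T = 2π√(I/(mgd)) = 2π√(1.792/(7.15 × 24.8 × 0.354)) = 1.06 s.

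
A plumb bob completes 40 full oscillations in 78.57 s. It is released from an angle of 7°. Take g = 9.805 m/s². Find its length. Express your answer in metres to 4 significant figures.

0.9583 m

T = 78.57/40 = 1.9642 s.
From T = 2π√(L/g), L = gT²/(4π²) = 9.805 × 1.9642²/(4π²) = 0.9583 m.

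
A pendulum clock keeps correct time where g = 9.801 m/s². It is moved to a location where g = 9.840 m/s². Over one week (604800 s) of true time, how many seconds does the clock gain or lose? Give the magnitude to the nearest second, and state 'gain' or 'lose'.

gain 1202 s

The clock's period scales as T ∝ 1/√g, so T'/T = √(9.801/9.840) = 0.998016.
In 604800 s of true time the clock registers 604800/0.998016 = 606002.1 s, so it gains 1202 s.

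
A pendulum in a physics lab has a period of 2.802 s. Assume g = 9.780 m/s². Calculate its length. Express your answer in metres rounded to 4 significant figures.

1.945 m

From T = 2π√(L/g), L = gT²/(4π²) = 9.780 × 2.8020²/(4π²) = 1.945 m.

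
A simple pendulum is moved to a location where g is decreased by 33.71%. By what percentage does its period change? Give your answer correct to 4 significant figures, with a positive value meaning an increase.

T ∝ 1/√g, so T'/T = 1/√(0.66290) = 1.2282.
Percentage change in T = (1.2282 − 1) × 100% = 22.82%.

22.82%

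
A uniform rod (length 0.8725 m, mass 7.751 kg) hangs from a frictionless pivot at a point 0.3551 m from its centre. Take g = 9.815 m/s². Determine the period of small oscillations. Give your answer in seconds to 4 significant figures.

1.465 s

For a physical pendulum T = 2π√(I/(mgd)), with d = 0.35510 m from pivot to centre of mass.
I_cm = mL²/12 = 7.751 × 0.8725²/12 = 0.49171 kg·m²; I = I_cm + md² = 0.49171 + 7.751 × 0.35510² = 1.4691 kg·m².
T = 2π√(1.4691/(7.751 × 9.815 × 0.35510)) = 1.465 s.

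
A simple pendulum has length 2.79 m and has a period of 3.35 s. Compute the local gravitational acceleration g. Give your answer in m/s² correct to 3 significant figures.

9.81 m/s²

From T = 2π√(L/g), g = 4π²L/T² = 4π² × 2.79/3.350² = 9.81 m/s².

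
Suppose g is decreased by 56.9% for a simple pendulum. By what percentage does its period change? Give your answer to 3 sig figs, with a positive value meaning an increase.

52.3%

T ∝ 1/√g, so T'/T = 1/√(0.4310) = 1.523.
Percentage change in T = (1.523 − 1) × 100% = 52.3%.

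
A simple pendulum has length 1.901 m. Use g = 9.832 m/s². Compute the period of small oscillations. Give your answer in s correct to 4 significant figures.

T = 2π√(L/g) = 2π√(1.901/9.832) = 2π × 0.43971 = 2.763 s.

2.763 s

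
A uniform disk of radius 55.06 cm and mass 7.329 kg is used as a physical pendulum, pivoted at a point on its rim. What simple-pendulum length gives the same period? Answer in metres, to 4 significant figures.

The equivalent simple-pendulum length is L_eq = I/(md), where I is about the pivot and d = 0.55060 m.
I_cm = ½mR² = 1.1109 kg·m², so I = I_cm + md² = 1.1109 + 2.2219 = 3.3328 kg·m².
L_eq = 3.3328/(7.329 × 0.55060) = 0.8259 m.

0.8259 m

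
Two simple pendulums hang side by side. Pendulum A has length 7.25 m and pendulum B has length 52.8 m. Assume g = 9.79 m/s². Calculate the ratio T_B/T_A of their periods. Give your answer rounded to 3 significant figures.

T ∝ √L, so T_B/T_A = √(L_B/L_A) = √(52.8/7.25) = 2.70.

2.70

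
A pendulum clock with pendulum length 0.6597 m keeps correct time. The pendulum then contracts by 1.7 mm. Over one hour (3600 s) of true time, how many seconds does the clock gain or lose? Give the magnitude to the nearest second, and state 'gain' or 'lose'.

T ∝ √L, so T'/T = √(0.65800/0.6597) = 0.998711.
In 3600 s of true time the clock registers 3600/0.998711 = 3604.6 s, so it gains 5 s.

gain 5 s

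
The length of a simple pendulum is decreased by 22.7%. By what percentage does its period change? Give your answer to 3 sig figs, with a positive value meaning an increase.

T ∝ √L, so T'/T = √(0.7730) = 0.8792.
Percentage change in T = (0.8792 − 1) × 100% = -12.1%.

-12.1%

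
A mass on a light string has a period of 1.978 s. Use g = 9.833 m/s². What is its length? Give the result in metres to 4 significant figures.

0.9745 m

From T = 2π√(L/g), L = gT²/(4π²) = 9.833 × 1.9780²/(4π²) = 0.9745 m.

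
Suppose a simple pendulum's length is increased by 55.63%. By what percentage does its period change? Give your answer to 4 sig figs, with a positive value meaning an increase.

24.75%

T ∝ √L, so T'/T = √(1.5563) = 1.2475.
Percentage change in T = (1.2475 − 1) × 100% = 24.75%.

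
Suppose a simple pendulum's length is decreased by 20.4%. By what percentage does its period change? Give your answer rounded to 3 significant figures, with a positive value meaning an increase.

-10.8%

T ∝ √L, so T'/T = √(0.7960) = 0.8922.
Percentage change in T = (0.8922 − 1) × 100% = -10.8%.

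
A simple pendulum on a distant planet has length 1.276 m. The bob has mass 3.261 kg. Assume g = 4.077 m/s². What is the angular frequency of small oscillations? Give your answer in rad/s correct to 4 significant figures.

1.787 rad/s

ω = √(g/L) = √(4.077/1.276) = 1.787 rad/s.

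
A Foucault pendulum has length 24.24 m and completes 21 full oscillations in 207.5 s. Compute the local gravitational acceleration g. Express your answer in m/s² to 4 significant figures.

9.802 m/s²

T = 207.5/21 = 9.8810 s.
From T = 2π√(L/g), g = 4π²L/T² = 4π² × 24.24/9.8810² = 9.802 m/s².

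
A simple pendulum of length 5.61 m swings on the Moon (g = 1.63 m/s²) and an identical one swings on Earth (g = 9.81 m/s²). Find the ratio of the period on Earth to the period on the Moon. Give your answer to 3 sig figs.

T ∝ 1/√g, so T₂/T₁ = √(g₁/g₂) = √(1.63/9.81) = 0.408.

0.408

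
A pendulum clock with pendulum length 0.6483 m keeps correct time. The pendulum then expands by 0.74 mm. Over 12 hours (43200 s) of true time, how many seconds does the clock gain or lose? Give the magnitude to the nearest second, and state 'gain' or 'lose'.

lose 25 s

T ∝ √L, so T'/T = √(0.64904/0.6483) = 1.00057.
In 43200 s of true time the clock registers 43200/1.00057 = 43175.4 s, so it loses 25 s.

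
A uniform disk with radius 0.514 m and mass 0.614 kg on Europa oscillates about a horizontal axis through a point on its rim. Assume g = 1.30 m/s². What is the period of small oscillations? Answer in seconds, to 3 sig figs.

I_cm = ½mr² = 0.08111 kg·m². The pivot is at distance d = 0.514 m from the centre of mass.
By the parallel-axis theorem, I = I_cm + md² = 0.08111 + 0.1622 = 0.2433 kg·m².
T = 2π√(I/(mgd)) = 2π√(0.2433/(0.614 × 1.30 × 0.514)) = 4.84 s.

4.84 s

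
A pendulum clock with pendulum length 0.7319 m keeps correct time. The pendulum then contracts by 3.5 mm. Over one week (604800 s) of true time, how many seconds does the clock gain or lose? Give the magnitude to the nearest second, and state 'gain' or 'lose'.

gain 1451 s

T ∝ √L, so T'/T = √(0.72840/0.7319) = 0.997606.
In 604800 s of true time the clock registers 604800/0.997606 = 606251.3 s, so it gains 1451 s.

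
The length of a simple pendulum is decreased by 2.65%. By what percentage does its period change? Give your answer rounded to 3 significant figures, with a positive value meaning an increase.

-1.33%

T ∝ √L, so T'/T = √(0.9735) = 0.9867.
Percentage change in T = (0.9867 − 1) × 100% = -1.33%.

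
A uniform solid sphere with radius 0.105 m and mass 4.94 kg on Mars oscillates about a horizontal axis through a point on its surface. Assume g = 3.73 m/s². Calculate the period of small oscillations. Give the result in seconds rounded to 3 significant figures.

1.25 s

I_cm = (2/5)mr² = 0.02179 kg·m². The pivot is at distance d = 0.105 m from the centre of mass.
By the parallel-axis theorem, I = I_cm + md² = 0.02179 + 0.05446 = 0.07625 kg·m².
T = 2π√(I/(mgd)) = 2π√(0.07625/(4.94 × 3.73 × 0.105)) = 1.25 s.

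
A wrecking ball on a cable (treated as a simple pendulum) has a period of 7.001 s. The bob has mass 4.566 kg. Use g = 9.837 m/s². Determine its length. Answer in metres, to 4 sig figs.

12.21 m

From T = 2π√(L/g), L = gT²/(4π²) = 9.837 × 7.0010²/(4π²) = 12.21 m.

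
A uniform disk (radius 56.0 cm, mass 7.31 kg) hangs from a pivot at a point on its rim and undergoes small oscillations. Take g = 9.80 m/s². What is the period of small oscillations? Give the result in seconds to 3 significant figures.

1.84 s

I_cm = ½mr² = 1.146 kg·m². The pivot is at distance d = 0.560 m from the centre of mass.
By the parallel-axis theorem, I = I_cm + md² = 1.146 + 2.292 = 3.439 kg·m².
T = 2π√(I/(mgd)) = 2π√(3.439/(7.31 × 9.80 × 0.560)) = 1.84 s.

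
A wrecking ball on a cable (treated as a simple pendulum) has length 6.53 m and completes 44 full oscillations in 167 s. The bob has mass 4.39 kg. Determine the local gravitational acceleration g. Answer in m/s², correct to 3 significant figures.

T = 167/44 = 3.795 s.
From T = 2π√(L/g), g = 4π²L/T² = 4π² × 6.53/3.795² = 17.9 m/s².

17.9 m/s²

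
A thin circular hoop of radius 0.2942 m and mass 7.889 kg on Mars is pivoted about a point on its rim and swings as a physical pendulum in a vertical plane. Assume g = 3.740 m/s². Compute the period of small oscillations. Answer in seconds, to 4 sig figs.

I_cm = mr² = 0.68282 kg·m². The pivot is at distance d = 0.2942 m from the centre of mass.
By the parallel-axis theorem, I = I_cm + md² = 0.68282 + 0.68282 = 1.3656 kg·m².
T = 2π√(I/(mgd)) = 2π√(1.3656/(7.889 × 3.740 × 0.2942)) = 2.492 s.

2.492 s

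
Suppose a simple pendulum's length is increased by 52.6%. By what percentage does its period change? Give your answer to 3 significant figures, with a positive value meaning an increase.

T ∝ √L, so T'/T = √(1.526) = 1.235.
Percentage change in T = (1.235 − 1) × 100% = 23.5%.

23.5%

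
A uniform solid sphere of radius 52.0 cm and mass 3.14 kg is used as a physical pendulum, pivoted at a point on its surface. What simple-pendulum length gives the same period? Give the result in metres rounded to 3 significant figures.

0.728 m

The equivalent simple-pendulum length is L_eq = I/(md), where I is about the pivot and d = 0.5200 m.
I_cm = (2/5)mR² = 0.3396 kg·m², so I = I_cm + md² = 0.3396 + 0.8491 = 1.189 kg·m².
L_eq = 1.189/(3.14 × 0.5200) = 0.728 m.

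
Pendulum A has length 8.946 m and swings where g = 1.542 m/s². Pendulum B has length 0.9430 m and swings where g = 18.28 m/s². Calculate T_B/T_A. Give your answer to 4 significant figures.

T = 2π√(L/g), so T_B/T_A = √((L_B/g_B)/(L_A/g_A)) = √((0.9430/18.28)/(8.946/1.542)) = 0.09430.

0.09430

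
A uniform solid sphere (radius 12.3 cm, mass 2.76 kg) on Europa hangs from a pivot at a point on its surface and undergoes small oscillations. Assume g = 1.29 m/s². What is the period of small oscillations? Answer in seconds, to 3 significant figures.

I_cm = (2/5)mr² = 0.01670 kg·m². The pivot is at distance d = 0.123 m from the centre of mass.
By the parallel-axis theorem, I = I_cm + md² = 0.01670 + 0.04176 = 0.05846 kg·m².
T = 2π√(I/(mgd)) = 2π√(0.05846/(2.76 × 1.29 × 0.123)) = 2.30 s.

2.30 s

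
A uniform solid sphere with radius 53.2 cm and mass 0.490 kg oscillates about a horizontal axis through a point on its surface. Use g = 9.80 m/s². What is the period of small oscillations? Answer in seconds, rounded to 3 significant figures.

I_cm = (2/5)mr² = 0.05547 kg·m². The pivot is at distance d = 0.532 m from the centre of mass.
By the parallel-axis theorem, I = I_cm + md² = 0.05547 + 0.1387 = 0.1942 kg·m².
T = 2π√(I/(mgd)) = 2π√(0.1942/(0.490 × 9.80 × 0.532)) = 1.73 s.

1.73 s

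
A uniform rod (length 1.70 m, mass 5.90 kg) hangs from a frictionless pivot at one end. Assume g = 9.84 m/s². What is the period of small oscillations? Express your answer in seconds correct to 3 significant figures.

For a physical pendulum T = 2π√(I/(mgd)), with d = 0.8500 m from pivot to centre of mass.
I_cm = mL²/12 = 5.90 × 1.70²/12 = 1.421 kg·m²; I = I_cm + md² = 1.421 + 5.90 × 0.8500² = 5.684 kg·m².
T = 2π√(5.684/(5.90 × 9.84 × 0.8500)) = 2.13 s.

2.13 s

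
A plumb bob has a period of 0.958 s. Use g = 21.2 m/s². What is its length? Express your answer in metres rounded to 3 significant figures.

From T = 2π√(L/g), L = gT²/(4π²) = 21.2 × 0.9580²/(4π²) = 0.493 m.

0.493 m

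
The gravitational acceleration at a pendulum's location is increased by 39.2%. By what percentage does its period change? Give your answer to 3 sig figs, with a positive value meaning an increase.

-15.2%

T ∝ 1/√g, so T'/T = 1/√(1.392) = 0.8476.
Percentage change in T = (0.8476 − 1) × 100% = -15.2%.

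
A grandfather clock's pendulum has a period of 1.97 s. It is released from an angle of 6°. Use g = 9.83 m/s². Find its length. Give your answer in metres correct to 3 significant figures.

From T = 2π√(L/g), L = gT²/(4π²) = 9.83 × 1.970²/(4π²) = 0.966 m.

0.966 m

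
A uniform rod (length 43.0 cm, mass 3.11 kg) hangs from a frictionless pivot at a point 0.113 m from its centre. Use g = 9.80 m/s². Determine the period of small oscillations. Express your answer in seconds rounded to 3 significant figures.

1.00 s

For a physical pendulum T = 2π√(I/(mgd)), with d = 0.1130 m from pivot to centre of mass.
I_cm = mL²/12 = 3.11 × 0.430²/12 = 0.04792 kg·m²; I = I_cm + md² = 0.04792 + 3.11 × 0.1130² = 0.08763 kg·m².
T = 2π√(0.08763/(3.11 × 9.80 × 0.1130)) = 1.00 s.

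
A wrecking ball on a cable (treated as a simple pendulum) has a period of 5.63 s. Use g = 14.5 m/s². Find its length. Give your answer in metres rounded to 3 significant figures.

From T = 2π√(L/g), L = gT²/(4π²) = 14.5 × 5.630²/(4π²) = 11.6 m.

11.6 m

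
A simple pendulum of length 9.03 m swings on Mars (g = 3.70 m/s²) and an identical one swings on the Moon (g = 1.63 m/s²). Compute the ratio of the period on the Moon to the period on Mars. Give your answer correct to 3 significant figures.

T ∝ 1/√g, so T₂/T₁ = √(g₁/g₂) = √(3.70/1.63) = 1.51.

1.51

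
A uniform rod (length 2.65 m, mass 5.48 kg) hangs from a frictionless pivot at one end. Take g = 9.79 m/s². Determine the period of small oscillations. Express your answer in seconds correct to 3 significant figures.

For a physical pendulum T = 2π√(I/(mgd)), with d = 1.325 m from pivot to centre of mass.
I_cm = mL²/12 = 5.48 × 2.65²/12 = 3.207 kg·m²; I = I_cm + md² = 3.207 + 5.48 × 1.325² = 12.83 kg·m².
T = 2π√(12.83/(5.48 × 9.79 × 1.325)) = 2.67 s.

2.67 s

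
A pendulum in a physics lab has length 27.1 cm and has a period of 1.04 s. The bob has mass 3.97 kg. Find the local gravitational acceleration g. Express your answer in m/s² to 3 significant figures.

From T = 2π√(L/g), g = 4π²L/T² = 4π² × 0.271/1.040² = 9.89 m/s².

9.89 m/s²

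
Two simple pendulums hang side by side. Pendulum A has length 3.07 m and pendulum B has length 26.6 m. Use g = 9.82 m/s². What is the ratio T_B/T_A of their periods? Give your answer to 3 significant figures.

T ∝ √L, so T_B/T_A = √(L_B/L_A) = √(26.6/3.07) = 2.94.

2.94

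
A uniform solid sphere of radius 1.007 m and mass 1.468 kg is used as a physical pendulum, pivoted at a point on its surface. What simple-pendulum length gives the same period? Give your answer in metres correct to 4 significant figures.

The equivalent simple-pendulum length is L_eq = I/(md), where I is about the pivot and d = 1.0070 m.
I_cm = (2/5)mR² = 0.59545 kg·m², so I = I_cm + md² = 0.59545 + 1.4886 = 2.0841 kg·m².
L_eq = 2.0841/(1.468 × 1.0070) = 1.410 m.

1.410 m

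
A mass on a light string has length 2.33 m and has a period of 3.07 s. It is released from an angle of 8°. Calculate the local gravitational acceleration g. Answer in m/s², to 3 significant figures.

From T = 2π√(L/g), g = 4π²L/T² = 4π² × 2.33/3.070² = 9.76 m/s².

9.76 m/s²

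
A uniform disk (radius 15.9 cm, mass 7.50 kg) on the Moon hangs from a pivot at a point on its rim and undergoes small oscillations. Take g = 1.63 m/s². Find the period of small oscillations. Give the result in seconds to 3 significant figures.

I_cm = ½mr² = 0.09480 kg·m². The pivot is at distance d = 0.159 m from the centre of mass.
By the parallel-axis theorem, I = I_cm + md² = 0.09480 + 0.1896 = 0.2844 kg·m².
T = 2π√(I/(mgd)) = 2π√(0.2844/(7.50 × 1.63 × 0.159)) = 2.40 s.

2.40 s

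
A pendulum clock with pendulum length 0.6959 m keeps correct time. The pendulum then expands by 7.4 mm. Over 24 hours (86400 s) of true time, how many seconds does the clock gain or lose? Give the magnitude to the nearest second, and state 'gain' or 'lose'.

T ∝ √L, so T'/T = √(0.70330/0.6959) = 1.00530.
In 86400 s of true time the clock registers 86400/1.00530 = 85944.3 s, so it loses 456 s.

lose 456 s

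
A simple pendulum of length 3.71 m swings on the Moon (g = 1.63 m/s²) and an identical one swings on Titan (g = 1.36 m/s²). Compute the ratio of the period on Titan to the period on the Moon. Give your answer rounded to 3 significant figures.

T ∝ 1/√g, so T₂/T₁ = √(g₁/g₂) = √(1.63/1.36) = 1.09.

1.09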